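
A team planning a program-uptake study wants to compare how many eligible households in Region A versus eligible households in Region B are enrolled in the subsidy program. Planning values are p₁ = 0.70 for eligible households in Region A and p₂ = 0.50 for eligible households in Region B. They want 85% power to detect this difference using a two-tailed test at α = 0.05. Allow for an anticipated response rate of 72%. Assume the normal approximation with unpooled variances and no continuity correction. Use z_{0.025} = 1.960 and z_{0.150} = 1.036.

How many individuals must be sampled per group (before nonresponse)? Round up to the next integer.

n = (z_{α/2} + z_β)² · [p₁(1−p₁) + p₂(1−p₂)] / (p₁ − p₂)²
  = (1.960 + 1.036)² · (0.70·0.30 + 0.50·0.50) / (0.20)²
  = (2.996)² · (0.2100 + 0.2500) / 0.0400
  = 8.9760 · 0.4600 / 0.0400
  = 103.22
Adjust for 72% response: 103.22 / 0.72 = 143.37.
Round up → n = 144 per group.

n = 144 per group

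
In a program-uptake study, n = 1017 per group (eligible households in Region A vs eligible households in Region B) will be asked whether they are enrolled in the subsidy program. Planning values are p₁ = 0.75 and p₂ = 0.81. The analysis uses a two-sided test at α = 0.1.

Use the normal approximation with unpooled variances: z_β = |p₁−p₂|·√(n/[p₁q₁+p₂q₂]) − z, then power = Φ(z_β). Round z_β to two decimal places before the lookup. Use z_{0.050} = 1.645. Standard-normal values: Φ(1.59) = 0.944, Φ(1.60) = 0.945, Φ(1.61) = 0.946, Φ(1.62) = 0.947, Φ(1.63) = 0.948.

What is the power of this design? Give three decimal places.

z_β = |p₁−p₂|·√(n/[p₁q₁+p₂q₂]) − z_{α/2}
    = 0.06 · √(1017/0.3414) − 1.645
    = 0.06 · 54.5794 − 1.645
    = 3.2748 − 1.645 = 1.6298 → 1.63
Power = Φ(1.63) = 0.948.

Power ≈ 0.948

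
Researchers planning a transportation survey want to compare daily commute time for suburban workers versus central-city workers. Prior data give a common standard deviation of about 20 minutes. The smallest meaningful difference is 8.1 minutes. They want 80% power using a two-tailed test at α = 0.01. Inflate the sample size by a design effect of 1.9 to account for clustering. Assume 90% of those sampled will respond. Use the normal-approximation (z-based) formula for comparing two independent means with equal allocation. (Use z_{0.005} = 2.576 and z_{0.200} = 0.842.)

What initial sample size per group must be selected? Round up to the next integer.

n = (z_{α/2} + z_β)² · (σ₁² + σ₂²) / δ²
  = (2.576 + 0.842)² · (2·20² = 800) / 8.1²
  = 11.6827 · 800 / 65.61
  = 142.45
Design effect: 1.9 × 142.45 = 270.66.
Adjust for 90% response: 270.66 / 0.90 = 300.73.
Round up → n = 301 per group.

n = 301 per group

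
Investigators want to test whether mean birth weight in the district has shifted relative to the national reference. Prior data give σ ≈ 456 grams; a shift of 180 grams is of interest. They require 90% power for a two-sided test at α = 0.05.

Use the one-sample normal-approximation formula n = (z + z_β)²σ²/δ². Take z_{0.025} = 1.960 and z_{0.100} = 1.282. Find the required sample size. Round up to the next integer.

n = 68

n = (z_{α/2} + z_β)² · σ² / δ²
  = (1.960 + 1.282)² · 456² / 180²
  = 10.5106 · 207936 / 32400
  = 67.45
Round up → n = 68.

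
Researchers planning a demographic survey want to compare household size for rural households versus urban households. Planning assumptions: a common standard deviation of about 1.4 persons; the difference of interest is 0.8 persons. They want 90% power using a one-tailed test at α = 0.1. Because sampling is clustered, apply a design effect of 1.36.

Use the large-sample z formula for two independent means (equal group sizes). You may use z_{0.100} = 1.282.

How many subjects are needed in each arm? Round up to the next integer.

n = (z_α + z_β)² · (σ₁² + σ₂²) / δ²
  = (1.282 + 1.282)² · (2·1.4² = 3.92) / 0.8²
  = 6.5741 · 3.92 / 0.64
  = 40.27
Design effect: 1.36 × 40.27 = 54.76.
Round up → n = 55 per group.

n = 55 per group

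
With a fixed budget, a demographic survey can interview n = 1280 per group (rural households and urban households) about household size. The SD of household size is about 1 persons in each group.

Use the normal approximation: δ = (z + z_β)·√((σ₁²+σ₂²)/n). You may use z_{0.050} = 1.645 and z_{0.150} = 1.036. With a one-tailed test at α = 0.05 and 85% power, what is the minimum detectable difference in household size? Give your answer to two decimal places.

Minimum detectable difference ≈ 0.11 persons

δ = (z_α + z_β) · √((σ₁²+σ₂²)/n)
  = (1.645 + 1.036) · √(2/1280)
  = 2.681 · √0.00156
  = 2.681 · 0.0395
  = 0.1060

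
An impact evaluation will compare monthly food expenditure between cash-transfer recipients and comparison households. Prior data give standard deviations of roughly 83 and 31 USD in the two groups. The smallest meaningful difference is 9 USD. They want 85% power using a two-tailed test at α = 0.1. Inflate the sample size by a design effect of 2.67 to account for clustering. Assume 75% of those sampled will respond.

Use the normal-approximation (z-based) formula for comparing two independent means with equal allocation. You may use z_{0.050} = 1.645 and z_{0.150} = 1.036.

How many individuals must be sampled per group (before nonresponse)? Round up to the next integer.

n = 2480 per group

n = (z_{α/2} + z_β)² · (σ₁² + σ₂²) / δ²
  = (1.645 + 1.036)² · (83² + 31² = 7850) / 9²
  = 7.1878 · 7850 / 81
  = 696.59
Design effect: 2.67 × 696.59 = 1859.90.
Adjust for 75% response: 1859.90 / 0.75 = 2479.87.
Round up → n = 2480 per group.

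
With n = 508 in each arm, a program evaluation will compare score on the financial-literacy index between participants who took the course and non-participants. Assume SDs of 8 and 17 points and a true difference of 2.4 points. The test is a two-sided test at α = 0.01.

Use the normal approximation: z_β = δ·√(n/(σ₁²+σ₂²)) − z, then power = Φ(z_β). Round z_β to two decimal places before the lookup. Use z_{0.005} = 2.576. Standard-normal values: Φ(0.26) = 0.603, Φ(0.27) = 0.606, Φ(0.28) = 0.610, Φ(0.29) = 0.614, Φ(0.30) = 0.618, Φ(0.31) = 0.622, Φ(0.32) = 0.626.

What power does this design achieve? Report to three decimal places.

Power ≈ 0.618

z_β = δ·√(n/(σ₁²+σ₂²)) − z_{α/2}
    = 2.4 · √(508/353) − 2.576
    = 2.4 · 1.19962 − 2.576
    = 2.8791 − 2.576 = 0.3031 → 0.30
Power = Φ(0.30) = 0.618.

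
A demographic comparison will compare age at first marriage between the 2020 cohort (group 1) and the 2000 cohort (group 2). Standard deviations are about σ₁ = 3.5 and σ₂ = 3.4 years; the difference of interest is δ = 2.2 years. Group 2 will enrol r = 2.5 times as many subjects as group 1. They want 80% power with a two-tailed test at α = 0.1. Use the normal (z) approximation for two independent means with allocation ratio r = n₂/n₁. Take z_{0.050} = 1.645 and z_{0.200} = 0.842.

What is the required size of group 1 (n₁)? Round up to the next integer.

n₁ = 22

n₁ = (z_{α/2} + z_β)² · (σ₁² + σ₂²/r) / δ²
   = (1.645 + 0.842)² · (3.5² + 3.4²/2.5) / 2.2²
   = 6.1852 · (12.25 + 4.624) / 4.84
   = 6.1852 · 16.874 / 4.84
   = 21.56
Round up → n₁ = 22; n₂ = r·n₁ = 2.5 × 22 = 55.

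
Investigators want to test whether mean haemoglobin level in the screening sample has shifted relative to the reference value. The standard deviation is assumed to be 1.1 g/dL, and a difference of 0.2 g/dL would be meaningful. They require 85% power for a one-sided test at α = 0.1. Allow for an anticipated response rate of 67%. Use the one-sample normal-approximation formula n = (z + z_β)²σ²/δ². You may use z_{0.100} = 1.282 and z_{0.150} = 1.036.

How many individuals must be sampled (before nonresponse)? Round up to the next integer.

n = (z_α + z_β)² · σ² / δ²
  = (1.282 + 1.036)² · 1.1² / 0.2²
  = 5.3731 · 1.21 / 0.04
  = 162.54
Adjust for 67% response: 162.54 / 0.67 = 242.59.
Round up → n = 243.

n = 243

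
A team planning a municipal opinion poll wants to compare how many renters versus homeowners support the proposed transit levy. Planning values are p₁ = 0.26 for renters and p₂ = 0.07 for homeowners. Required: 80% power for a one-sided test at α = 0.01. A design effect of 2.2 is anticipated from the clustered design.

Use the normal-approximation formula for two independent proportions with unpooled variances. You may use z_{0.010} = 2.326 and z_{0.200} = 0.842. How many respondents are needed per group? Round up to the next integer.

n = 158 per group

n = (z_α + z_β)² · [p₁(1−p₁) + p₂(1−p₂)] / (p₁ − p₂)²
  = (2.326 + 0.842)² · (0.26·0.74 + 0.07·0.93) / (0.19)²
  = (3.168)² · (0.1924 + 0.0651) / 0.0361
  = 10.0362 · 0.2575 / 0.0361
  = 71.59
Design effect: 2.2 × 71.59 = 157.49.
Round up → n = 158 per group.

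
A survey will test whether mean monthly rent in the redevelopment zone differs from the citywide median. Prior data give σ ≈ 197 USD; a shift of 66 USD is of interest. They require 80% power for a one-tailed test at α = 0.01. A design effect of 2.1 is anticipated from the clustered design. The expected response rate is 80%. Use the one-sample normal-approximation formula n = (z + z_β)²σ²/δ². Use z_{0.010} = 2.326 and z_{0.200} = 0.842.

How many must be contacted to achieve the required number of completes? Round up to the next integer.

n = 235

n = (z_α + z_β)² · σ² / δ²
  = (2.326 + 0.842)² · 197² / 66²
  = 10.0362 · 38809 / 4356
  = 89.42
Design effect: 2.1 × 89.42 = 187.77.
Adjust for 80% response: 187.77 / 0.80 = 234.72.
Round up → n = 235.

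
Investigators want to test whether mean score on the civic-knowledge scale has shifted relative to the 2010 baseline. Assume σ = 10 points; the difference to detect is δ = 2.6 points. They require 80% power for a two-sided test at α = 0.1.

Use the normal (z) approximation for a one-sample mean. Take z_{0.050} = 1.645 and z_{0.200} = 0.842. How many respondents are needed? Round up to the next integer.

n = (z_{α/2} + z_β)² · σ² / δ²
  = (1.645 + 0.842)² · 10² / 2.6²
  = 6.1852 · 100 / 6.76
  = 91.50
Round up → n = 92.

n = 92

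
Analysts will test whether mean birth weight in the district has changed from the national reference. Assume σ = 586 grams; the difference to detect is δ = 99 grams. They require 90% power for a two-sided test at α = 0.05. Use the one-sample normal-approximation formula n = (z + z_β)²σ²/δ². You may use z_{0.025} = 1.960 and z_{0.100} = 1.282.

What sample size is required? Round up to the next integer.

n = (z_{α/2} + z_β)² · σ² / δ²
  = (1.960 + 1.282)² · 586² / 99²
  = 10.5106 · 343396 / 9801
  = 368.26
Round up → n = 369.

n = 369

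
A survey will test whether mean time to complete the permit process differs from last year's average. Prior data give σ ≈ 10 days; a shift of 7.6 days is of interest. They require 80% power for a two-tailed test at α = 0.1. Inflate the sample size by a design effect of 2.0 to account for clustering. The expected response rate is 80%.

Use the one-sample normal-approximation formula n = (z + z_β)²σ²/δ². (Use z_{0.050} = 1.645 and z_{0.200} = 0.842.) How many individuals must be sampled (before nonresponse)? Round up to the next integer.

n = 27

n = (z_{α/2} + z_β)² · σ² / δ²
  = (1.645 + 0.842)² · 10² / 7.6²
  = 6.1852 · 100 / 57.76
  = 10.71
Design effect: 2.0 × 10.71 = 21.42.
Adjust for 80% response: 21.42 / 0.80 = 26.77.
Round up → n = 27.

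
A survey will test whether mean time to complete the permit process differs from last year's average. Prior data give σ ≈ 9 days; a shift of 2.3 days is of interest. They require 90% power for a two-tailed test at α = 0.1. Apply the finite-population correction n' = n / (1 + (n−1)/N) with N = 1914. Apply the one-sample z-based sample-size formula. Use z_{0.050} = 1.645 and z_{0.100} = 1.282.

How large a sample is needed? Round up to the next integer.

n = (z_{α/2} + z_β)² · σ² / δ²
  = (1.645 + 1.282)² · 9² / 2.3²
  = 8.5673 · 81 / 5.29
  = 131.18
Finite-population correction (N = 1914): 131.18 / (1 + (131.18 − 1)/1914) = 122.83.
Round up → n = 123.

n = 123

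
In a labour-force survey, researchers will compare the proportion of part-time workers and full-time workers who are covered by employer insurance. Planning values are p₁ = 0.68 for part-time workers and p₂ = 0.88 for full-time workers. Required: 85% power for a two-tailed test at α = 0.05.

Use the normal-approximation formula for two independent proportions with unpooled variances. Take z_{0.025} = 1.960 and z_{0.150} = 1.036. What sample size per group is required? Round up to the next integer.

n = 73 per group

n = (z_{α/2} + z_β)² · [p₁(1−p₁) + p₂(1−p₂)] / (p₁ − p₂)²
  = (1.960 + 1.036)² · (0.68·0.32 + 0.88·0.12) / (-0.20)²
  = (2.996)² · (0.2176 + 0.1056) / 0.0400
  = 8.9760 · 0.3232 / 0.0400
  = 72.53
Round up → n = 73 per group.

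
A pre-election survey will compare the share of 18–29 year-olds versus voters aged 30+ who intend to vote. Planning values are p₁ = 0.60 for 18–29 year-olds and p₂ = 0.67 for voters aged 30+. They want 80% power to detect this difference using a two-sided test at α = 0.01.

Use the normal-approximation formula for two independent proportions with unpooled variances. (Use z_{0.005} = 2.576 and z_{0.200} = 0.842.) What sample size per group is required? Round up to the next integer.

n = 1100 per group

n = (z_{α/2} + z_β)² · [p₁(1−p₁) + p₂(1−p₂)] / (p₁ − p₂)²
  = (2.576 + 0.842)² · (0.60·0.40 + 0.67·0.33) / (-0.07)²
  = (3.418)² · (0.2400 + 0.2211) / 0.0049
  = 11.6827 · 0.4611 / 0.0049
  = 1099.37
Round up → n = 1100 per group.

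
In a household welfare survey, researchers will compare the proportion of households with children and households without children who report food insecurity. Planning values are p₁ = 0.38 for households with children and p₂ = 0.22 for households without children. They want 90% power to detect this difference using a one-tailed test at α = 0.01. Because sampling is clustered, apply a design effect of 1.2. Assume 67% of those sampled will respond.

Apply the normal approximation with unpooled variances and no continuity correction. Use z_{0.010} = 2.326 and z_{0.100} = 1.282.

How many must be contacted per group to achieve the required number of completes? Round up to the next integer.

n = 371 per group

n = (z_α + z_β)² · [p₁(1−p₁) + p₂(1−p₂)] / (p₁ − p₂)²
  = (2.326 + 1.282)² · (0.38·0.62 + 0.22·0.78) / (0.16)²
  = (3.608)² · (0.2356 + 0.1716) / 0.0256
  = 13.0177 · 0.4072 / 0.0256
  = 207.06
Design effect: 1.2 × 207.06 = 248.47.
Adjust for 67% response: 248.47 / 0.67 = 370.86.
Round up → n = 371 per group.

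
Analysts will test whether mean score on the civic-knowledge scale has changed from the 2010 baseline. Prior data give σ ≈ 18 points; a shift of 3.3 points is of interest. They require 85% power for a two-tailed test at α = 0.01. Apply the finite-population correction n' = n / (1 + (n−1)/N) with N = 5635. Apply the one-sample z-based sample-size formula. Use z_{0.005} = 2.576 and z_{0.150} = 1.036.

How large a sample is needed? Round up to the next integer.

n = (z_{α/2} + z_β)² · σ² / δ²
  = (2.576 + 1.036)² · 18² / 3.3²
  = 13.0465 · 324 / 10.89
  = 388.16
Finite-population correction (N = 5635): 388.16 / (1 + (388.16 − 1)/5635) = 363.21.
Round up → n = 364.

n = 364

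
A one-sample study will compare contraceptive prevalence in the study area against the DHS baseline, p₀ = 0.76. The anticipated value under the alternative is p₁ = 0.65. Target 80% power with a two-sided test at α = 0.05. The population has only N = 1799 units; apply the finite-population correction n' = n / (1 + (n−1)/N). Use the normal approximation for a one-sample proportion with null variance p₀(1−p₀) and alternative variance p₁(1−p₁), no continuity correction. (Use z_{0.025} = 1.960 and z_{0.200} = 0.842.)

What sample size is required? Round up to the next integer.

n = 119

n = [z_{α/2}·√(p₀q₀) + z_β·√(p₁q₁)]² / (p₁ − p₀)²
  = [1.960·√(0.76·0.24) + 0.842·√(0.65·0.35)]² / (-0.11)²
  = [1.960·0.4271 + 0.842·0.4770]² / 0.0121
  = [1.2387]² / 0.0121
  = 126.81
Finite-population correction (N = 1799): 126.81 / (1 + (126.81 − 1)/1799) = 118.52.
Round up → n = 119.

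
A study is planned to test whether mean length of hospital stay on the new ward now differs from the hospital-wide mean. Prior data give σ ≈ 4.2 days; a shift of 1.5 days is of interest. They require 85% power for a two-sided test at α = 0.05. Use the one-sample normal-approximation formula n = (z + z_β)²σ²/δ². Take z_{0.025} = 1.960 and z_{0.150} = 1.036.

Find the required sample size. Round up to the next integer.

n = (z_{α/2} + z_β)² · σ² / δ²
  = (1.960 + 1.036)² · 4.2² / 1.5²
  = 8.9760 · 17.64 / 2.25
  = 70.37
Round up → n = 71.

n = 71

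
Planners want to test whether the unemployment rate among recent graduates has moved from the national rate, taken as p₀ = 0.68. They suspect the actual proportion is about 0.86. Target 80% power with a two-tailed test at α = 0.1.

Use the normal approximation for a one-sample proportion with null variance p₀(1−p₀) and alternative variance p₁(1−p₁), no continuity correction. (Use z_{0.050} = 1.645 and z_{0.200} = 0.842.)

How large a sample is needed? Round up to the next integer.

n = [z_{α/2}·√(p₀q₀) + z_β·√(p₁q₁)]² / (p₁ − p₀)²
  = [1.645·√(0.68·0.32) + 0.842·√(0.86·0.14)]² / (0.18)²
  = [1.645·0.4665 + 0.842·0.3470]² / 0.0324
  = [1.0595]² / 0.0324
  = 34.65
Round up → n = 35.

n = 35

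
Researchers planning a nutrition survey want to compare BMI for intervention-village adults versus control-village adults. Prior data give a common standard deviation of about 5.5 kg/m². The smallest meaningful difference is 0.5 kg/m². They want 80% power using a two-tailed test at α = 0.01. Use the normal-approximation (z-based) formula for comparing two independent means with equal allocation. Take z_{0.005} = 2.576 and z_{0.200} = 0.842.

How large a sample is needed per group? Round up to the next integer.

n = 2828 per group

n = (z_{α/2} + z_β)² · (σ₁² + σ₂²) / δ²
  = (2.576 + 0.842)² · (2·5.5² = 60.5) / 0.5²
  = 11.6827 · 60.5 / 0.25
  = 2827.22
Round up → n = 2828 per group.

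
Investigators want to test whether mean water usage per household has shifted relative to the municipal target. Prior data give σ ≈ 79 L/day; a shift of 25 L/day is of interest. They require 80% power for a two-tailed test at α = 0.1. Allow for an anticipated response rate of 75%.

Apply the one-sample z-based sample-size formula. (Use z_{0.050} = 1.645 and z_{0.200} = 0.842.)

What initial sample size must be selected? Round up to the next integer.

n = (z_{α/2} + z_β)² · σ² / δ²
  = (1.645 + 0.842)² · 79² / 25²
  = 6.1852 · 6241 / 625
  = 61.76
Adjust for 75% response: 61.76 / 0.75 = 82.35.
Round up → n = 83.

n = 83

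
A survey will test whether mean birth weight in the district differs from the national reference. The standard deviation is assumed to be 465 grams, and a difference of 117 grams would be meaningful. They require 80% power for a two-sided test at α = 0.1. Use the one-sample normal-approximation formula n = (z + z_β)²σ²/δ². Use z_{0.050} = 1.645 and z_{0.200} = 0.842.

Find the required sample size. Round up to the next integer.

n = (z_{α/2} + z_β)² · σ² / δ²
  = (1.645 + 0.842)² · 465² / 117²
  = 6.1852 · 216225 / 13689
  = 97.70
Round up → n = 98.

n = 98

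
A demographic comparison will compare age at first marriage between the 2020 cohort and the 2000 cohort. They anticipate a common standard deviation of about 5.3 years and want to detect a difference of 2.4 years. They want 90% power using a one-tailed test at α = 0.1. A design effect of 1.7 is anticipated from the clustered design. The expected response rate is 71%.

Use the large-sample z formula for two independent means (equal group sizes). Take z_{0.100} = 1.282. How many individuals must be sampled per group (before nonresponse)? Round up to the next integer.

n = (z_α + z_β)² · (σ₁² + σ₂²) / δ²
  = (1.282 + 1.282)² · (2·5.3² = 56.18) / 2.4²
  = 6.5741 · 56.18 / 5.76
  = 64.12
Design effect: 1.7 × 64.12 = 109.00.
Adjust for 71% response: 109.00 / 0.71 = 153.53.
Round up → n = 154 per group.

n = 154 per group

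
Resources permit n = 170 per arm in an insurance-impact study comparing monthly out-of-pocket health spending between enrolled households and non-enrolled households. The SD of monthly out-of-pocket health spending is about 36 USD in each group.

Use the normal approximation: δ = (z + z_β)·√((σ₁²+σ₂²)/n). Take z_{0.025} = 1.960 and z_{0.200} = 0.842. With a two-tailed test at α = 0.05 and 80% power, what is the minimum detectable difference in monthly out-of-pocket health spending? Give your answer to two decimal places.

δ = (z_{α/2} + z_β) · √((σ₁²+σ₂²)/n)
  = (1.960 + 0.842) · √(2592/170)
  = 2.802 · √15.2471
  = 2.802 · 3.9047
  = 10.9411

Minimum detectable difference ≈ 10.94 USD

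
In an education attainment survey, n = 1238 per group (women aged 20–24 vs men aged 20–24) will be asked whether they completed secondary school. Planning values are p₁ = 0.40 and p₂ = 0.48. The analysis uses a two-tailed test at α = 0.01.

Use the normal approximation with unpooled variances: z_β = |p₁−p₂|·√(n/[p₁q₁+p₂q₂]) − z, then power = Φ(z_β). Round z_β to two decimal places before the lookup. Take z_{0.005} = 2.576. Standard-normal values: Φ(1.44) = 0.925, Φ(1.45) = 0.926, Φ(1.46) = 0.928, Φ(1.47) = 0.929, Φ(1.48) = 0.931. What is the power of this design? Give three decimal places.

Power ≈ 0.926

z_β = |p₁−p₂|·√(n/[p₁q₁+p₂q₂]) − z_{α/2}
    = 0.08 · √(1238/0.4896) − 2.576
    = 0.08 · 50.2851 − 2.576
    = 4.0228 − 2.576 = 1.4468 → 1.45
Power = Φ(1.45) = 0.926.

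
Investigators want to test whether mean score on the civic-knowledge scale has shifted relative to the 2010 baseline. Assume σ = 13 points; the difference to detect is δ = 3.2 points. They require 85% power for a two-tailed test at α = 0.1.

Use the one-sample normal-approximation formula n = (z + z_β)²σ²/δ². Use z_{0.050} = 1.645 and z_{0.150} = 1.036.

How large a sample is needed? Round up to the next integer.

n = (z_{α/2} + z_β)² · σ² / δ²
  = (1.645 + 1.036)² · 13² / 3.2²
  = 7.1878 · 169 / 10.24
  = 118.63
Round up → n = 119.

n = 119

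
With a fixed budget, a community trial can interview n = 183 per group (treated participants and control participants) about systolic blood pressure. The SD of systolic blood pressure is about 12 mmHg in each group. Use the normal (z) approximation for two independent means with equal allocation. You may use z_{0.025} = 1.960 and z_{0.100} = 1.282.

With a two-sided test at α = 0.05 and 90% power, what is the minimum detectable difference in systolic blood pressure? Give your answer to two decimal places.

δ = (z_{α/2} + z_β) · √((σ₁²+σ₂²)/n)
  = (1.960 + 1.282) · √(288/183)
  = 3.242 · √1.5738
  = 3.242 · 1.2545
  = 4.0671

Minimum detectable difference ≈ 4.07 mmHg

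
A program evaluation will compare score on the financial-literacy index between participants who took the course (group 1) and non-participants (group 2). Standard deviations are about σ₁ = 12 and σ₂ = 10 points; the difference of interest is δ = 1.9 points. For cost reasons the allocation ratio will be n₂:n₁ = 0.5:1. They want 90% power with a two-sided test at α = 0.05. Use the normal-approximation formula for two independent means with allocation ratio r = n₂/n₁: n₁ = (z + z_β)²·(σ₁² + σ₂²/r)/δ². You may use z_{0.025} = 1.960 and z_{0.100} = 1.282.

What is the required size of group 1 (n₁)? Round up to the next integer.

n₁ = (z_{α/2} + z_β)² · (σ₁² + σ₂²/r) / δ²
   = (1.960 + 1.282)² · (12² + 10²/0.5) / 1.9²
   = 10.5106 · (144 + 200) / 3.61
   = 10.5106 · 344 / 3.61
   = 1001.56
Round up → n₁ = 1002; n₂ = r·n₁ = 0.5 × 1002 = 501.

n₁ = 1002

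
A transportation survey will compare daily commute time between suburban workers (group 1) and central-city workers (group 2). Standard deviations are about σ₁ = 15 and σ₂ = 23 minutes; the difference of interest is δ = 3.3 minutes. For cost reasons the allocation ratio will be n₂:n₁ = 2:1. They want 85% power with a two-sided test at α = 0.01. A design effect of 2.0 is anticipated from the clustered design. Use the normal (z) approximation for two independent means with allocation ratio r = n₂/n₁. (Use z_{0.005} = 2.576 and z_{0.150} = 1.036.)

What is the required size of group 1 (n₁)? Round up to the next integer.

n₁ = (z_{α/2} + z_β)² · (σ₁² + σ₂²/r) / δ²
   = (2.576 + 1.036)² · (15² + 23²/2) / 3.3²
   = 13.0465 · (225 + 264.5) / 10.89
   = 13.0465 · 489.5 / 10.89
   = 586.44
Design effect: 2.0 × 586.44 = 1172.87.
Round up → n₁ = 1173; n₂ = r·n₁ = 2 × 1173 = 2346.

n₁ = 1173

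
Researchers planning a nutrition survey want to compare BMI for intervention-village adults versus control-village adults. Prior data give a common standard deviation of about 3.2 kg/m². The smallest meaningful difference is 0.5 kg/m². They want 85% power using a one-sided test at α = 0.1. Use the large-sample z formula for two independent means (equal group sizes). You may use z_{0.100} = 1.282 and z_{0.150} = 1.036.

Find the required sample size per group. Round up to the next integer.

n = 441 per group

n = (z_α + z_β)² · (σ₁² + σ₂²) / δ²
  = (1.282 + 1.036)² · (2·3.2² = 20.48) / 0.5²
  = 5.3731 · 20.48 / 0.25
  = 440.17
Round up → n = 441 per group.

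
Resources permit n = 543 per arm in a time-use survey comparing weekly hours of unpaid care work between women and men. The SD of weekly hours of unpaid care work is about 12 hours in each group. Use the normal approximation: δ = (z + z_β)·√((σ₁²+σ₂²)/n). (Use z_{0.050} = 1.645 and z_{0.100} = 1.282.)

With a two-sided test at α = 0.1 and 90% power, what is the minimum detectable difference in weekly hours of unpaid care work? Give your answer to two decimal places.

Minimum detectable difference ≈ 2.13 hours

δ = (z_{α/2} + z_β) · √((σ₁²+σ₂²)/n)
  = (1.645 + 1.282) · √(288/543)
  = 2.927 · √0.53039
  = 2.927 · 0.7283
  = 2.1317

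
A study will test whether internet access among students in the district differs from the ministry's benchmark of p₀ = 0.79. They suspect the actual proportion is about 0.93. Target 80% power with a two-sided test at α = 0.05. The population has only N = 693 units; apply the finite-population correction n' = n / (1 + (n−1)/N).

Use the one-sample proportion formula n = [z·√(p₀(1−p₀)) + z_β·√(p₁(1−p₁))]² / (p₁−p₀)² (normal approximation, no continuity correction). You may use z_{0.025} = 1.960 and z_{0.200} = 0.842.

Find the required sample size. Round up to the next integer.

n = [z_{α/2}·√(p₀q₀) + z_β·√(p₁q₁)]² / (p₁ − p₀)²
  = [1.960·√(0.79·0.21) + 0.842·√(0.93·0.07)]² / (0.14)²
  = [1.960·0.4073 + 0.842·0.2551]² / 0.0196
  = [1.0132]² / 0.0196
  = 52.37
Finite-population correction (N = 693): 52.37 / (1 + (52.37 − 1)/693) = 48.76.
Round up → n = 49.

n = 49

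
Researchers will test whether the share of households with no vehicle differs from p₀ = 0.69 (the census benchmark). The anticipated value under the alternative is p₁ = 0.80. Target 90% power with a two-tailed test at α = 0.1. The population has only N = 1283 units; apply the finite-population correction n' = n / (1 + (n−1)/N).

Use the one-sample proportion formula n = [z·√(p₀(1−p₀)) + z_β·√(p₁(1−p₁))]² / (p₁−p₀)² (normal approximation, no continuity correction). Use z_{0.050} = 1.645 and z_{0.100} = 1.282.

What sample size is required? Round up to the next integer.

n = 122

n = [z_{α/2}·√(p₀q₀) + z_β·√(p₁q₁)]² / (p₁ − p₀)²
  = [1.645·√(0.69·0.31) + 1.282·√(0.80·0.20)]² / (0.11)²
  = [1.645·0.4625 + 1.282·0.4000]² / 0.0121
  = [1.2736]² / 0.0121
  = 134.05
Finite-population correction (N = 1283): 134.05 / (1 + (134.05 − 1)/1283) = 121.46.
Round up → n = 122.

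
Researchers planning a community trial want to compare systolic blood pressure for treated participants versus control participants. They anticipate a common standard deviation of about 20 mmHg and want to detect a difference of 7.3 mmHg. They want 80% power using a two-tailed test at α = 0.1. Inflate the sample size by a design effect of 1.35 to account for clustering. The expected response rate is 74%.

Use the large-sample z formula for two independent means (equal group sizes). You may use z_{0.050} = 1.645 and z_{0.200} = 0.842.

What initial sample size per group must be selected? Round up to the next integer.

n = 170 per group

n = (z_{α/2} + z_β)² · (σ₁² + σ₂²) / δ²
  = (1.645 + 0.842)² · (2·20² = 800) / 7.3²
  = 6.1852 · 800 / 53.29
  = 92.85
Design effect: 1.35 × 92.85 = 125.35.
Adjust for 74% response: 125.35 / 0.74 = 169.39.
Round up → n = 170 per group.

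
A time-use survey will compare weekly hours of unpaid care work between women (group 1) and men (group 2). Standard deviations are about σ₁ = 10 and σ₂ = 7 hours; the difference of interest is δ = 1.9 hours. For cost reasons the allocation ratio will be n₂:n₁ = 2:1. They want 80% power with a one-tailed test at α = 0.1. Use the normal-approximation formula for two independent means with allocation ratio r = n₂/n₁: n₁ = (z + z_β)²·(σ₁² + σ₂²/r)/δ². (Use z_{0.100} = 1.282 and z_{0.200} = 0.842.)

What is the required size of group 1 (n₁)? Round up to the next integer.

n₁ = (z_α + z_β)² · (σ₁² + σ₂²/r) / δ²
   = (1.282 + 0.842)² · (10² + 7²/2) / 1.9²
   = 4.5114 · (100 + 24.5) / 3.61
   = 4.5114 · 124.5 / 3.61
   = 155.59
Round up → n₁ = 156; n₂ = r·n₁ = 2 × 156 = 312.

n₁ = 156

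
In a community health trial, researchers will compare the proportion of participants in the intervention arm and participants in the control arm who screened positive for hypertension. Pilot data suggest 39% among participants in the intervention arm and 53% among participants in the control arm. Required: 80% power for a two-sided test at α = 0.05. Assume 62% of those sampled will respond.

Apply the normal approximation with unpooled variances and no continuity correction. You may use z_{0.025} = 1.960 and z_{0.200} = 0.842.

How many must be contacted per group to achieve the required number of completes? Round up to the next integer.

n = (z_{α/2} + z_β)² · [p₁(1−p₁) + p₂(1−p₂)] / (p₁ − p₂)²
  = (1.960 + 0.842)² · (0.39·0.61 + 0.53·0.47) / (-0.14)²
  = (2.802)² · (0.2379 + 0.2491) / 0.0196
  = 7.8512 · 0.4870 / 0.0196
  = 195.08
Adjust for 62% response: 195.08 / 0.62 = 314.64.
Round up → n = 315 per group.

n = 315 per group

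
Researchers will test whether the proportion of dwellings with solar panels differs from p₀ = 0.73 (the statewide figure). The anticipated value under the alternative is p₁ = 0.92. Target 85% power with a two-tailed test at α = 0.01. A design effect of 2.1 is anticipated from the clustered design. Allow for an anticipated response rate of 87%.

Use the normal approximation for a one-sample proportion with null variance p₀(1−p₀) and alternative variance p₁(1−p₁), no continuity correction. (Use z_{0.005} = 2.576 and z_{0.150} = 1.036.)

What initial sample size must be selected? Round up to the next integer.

n = 136

n = [z_{α/2}·√(p₀q₀) + z_β·√(p₁q₁)]² / (p₁ − p₀)²
  = [2.576·√(0.73·0.27) + 1.036·√(0.92·0.08)]² / (0.19)²
  = [2.576·0.4440 + 1.036·0.2713]² / 0.0361
  = [1.4247]² / 0.0361
  = 56.23
Design effect: 2.1 × 56.23 = 118.08.
Adjust for 87% response: 118.08 / 0.87 = 135.72.
Round up → n = 136.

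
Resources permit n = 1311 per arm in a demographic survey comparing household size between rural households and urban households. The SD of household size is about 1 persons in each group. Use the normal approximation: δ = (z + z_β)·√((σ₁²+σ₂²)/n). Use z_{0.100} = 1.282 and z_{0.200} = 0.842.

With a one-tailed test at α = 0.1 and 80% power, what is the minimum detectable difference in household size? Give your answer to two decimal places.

δ = (z_α + z_β) · √((σ₁²+σ₂²)/n)
  = (1.282 + 0.842) · √(2/1311)
  = 2.124 · √0.00153
  = 2.124 · 0.0391
  = 0.0830

Minimum detectable difference ≈ 0.08 persons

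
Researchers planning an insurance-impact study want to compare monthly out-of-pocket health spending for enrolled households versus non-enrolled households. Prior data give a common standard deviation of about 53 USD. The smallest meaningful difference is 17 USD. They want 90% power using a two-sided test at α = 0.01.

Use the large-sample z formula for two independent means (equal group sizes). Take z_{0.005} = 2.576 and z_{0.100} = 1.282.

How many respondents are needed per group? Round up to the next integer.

n = (z_{α/2} + z_β)² · (σ₁² + σ₂²) / δ²
  = (2.576 + 1.282)² · (2·53² = 5618) / 17²
  = 14.8842 · 5618 / 289
  = 289.34
Round up → n = 290 per group.

n = 290 per group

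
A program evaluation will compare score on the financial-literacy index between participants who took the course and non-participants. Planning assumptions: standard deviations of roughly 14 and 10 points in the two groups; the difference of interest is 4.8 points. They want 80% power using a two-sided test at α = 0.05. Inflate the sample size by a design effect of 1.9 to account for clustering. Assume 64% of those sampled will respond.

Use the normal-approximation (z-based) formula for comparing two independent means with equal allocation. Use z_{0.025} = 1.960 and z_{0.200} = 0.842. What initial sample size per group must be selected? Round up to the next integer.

n = (z_{α/2} + z_β)² · (σ₁² + σ₂²) / δ²
  = (1.960 + 0.842)² · (14² + 10² = 296) / 4.8²
  = 7.8512 · 296 / 23.04
  = 100.87
Design effect: 1.9 × 100.87 = 191.65.
Adjust for 64% response: 191.65 / 0.64 = 299.45.
Round up → n = 300 per group.

n = 300 per group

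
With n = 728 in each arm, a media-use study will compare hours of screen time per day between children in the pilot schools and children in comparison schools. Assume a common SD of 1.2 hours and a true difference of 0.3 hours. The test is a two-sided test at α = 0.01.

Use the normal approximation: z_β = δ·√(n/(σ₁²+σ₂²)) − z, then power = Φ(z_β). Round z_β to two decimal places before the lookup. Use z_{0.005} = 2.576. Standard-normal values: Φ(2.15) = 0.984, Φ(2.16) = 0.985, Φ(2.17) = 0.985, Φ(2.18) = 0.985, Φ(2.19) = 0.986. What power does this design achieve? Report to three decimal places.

z_β = δ·√(n/(σ₁²+σ₂²)) − z_{α/2}
    = 0.3 · √(728/2.88) − 2.576
    = 0.3 · 15.89899 − 2.576
    = 4.7697 − 2.576 = 2.1937 → 2.19
Power = Φ(2.19) = 0.986.

Power ≈ 0.986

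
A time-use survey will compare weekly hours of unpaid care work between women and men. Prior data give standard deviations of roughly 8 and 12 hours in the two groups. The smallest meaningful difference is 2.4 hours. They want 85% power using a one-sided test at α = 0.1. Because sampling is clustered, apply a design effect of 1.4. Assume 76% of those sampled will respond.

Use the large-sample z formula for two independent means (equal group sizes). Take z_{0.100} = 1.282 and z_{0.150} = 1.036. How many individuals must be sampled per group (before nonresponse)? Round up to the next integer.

n = 358 per group

n = (z_α + z_β)² · (σ₁² + σ₂²) / δ²
  = (1.282 + 1.036)² · (8² + 12² = 208) / 2.4²
  = 5.3731 · 208 / 5.76
  = 194.03
Design effect: 1.4 × 194.03 = 271.64.
Adjust for 76% response: 271.64 / 0.76 = 357.42.
Round up → n = 358 per group.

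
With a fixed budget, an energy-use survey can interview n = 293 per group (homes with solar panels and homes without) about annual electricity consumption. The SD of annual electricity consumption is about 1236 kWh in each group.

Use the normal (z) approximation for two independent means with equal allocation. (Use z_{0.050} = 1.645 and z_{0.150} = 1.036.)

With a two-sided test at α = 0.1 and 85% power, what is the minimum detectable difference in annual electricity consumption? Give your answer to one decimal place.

Minimum detectable difference ≈ 273.8 kWh

δ = (z_{α/2} + z_β) · √((σ₁²+σ₂²)/n)
  = (1.645 + 1.036) · √(3055392/293)
  = 2.681 · √10428.0
  = 2.681 · 102.1174
  = 273.7767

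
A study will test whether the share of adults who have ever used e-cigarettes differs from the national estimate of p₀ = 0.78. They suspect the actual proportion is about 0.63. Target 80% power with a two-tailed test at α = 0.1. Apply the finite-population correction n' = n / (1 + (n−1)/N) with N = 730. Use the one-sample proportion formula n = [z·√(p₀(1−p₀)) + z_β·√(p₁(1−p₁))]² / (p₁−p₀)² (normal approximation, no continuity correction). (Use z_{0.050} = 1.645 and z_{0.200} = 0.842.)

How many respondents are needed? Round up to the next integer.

n = 50

n = [z_{α/2}·√(p₀q₀) + z_β·√(p₁q₁)]² / (p₁ − p₀)²
  = [1.645·√(0.78·0.22) + 0.842·√(0.63·0.37)]² / (-0.15)²
  = [1.645·0.4142 + 0.842·0.4828]² / 0.0225
  = [1.0880]² / 0.0225
  = 52.61
Finite-population correction (N = 730): 52.61 / (1 + (52.61 − 1)/730) = 49.13.
Round up → n = 50.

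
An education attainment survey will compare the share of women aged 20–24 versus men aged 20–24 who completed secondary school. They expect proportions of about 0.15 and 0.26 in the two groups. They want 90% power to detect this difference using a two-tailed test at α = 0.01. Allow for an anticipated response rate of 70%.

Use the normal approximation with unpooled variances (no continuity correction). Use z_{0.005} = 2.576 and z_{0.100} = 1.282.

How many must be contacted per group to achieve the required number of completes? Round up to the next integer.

n = 563 per group

n = (z_{α/2} + z_β)² · [p₁(1−p₁) + p₂(1−p₂)] / (p₁ − p₂)²
  = (2.576 + 1.282)² · (0.15·0.85 + 0.26·0.74) / (-0.11)²
  = (3.858)² · (0.1275 + 0.1924) / 0.0121
  = 14.8842 · 0.3199 / 0.0121
  = 393.51
Adjust for 70% response: 393.51 / 0.70 = 562.15.
Round up → n = 563 per group.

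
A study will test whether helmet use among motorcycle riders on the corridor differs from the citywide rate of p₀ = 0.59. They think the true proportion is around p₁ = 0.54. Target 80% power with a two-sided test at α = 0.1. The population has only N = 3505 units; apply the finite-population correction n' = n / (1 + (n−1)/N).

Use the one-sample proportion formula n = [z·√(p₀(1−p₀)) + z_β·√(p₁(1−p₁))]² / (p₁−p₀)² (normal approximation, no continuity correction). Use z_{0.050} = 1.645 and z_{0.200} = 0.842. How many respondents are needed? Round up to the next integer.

n = 516

n = [z_{α/2}·√(p₀q₀) + z_β·√(p₁q₁)]² / (p₁ − p₀)²
  = [1.645·√(0.59·0.41) + 0.842·√(0.54·0.46)]² / (-0.05)²
  = [1.645·0.4918 + 0.842·0.4984]² / 0.0025
  = [1.2287]² / 0.0025
  = 603.90
Finite-population correction (N = 3505): 603.90 / (1 + (603.90 − 1)/3505) = 515.27.
Round up → n = 516.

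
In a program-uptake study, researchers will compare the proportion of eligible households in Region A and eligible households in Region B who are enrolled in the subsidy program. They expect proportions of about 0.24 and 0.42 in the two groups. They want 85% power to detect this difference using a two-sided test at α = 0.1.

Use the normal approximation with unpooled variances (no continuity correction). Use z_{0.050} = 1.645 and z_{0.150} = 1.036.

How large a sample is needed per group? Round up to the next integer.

n = (z_{α/2} + z_β)² · [p₁(1−p₁) + p₂(1−p₂)] / (p₁ − p₂)²
  = (1.645 + 1.036)² · (0.24·0.76 + 0.42·0.58) / (-0.18)²
  = (2.681)² · (0.1824 + 0.2436) / 0.0324
  = 7.1878 · 0.4260 / 0.0324
  = 94.51
Round up → n = 95 per group.

n = 95 per group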